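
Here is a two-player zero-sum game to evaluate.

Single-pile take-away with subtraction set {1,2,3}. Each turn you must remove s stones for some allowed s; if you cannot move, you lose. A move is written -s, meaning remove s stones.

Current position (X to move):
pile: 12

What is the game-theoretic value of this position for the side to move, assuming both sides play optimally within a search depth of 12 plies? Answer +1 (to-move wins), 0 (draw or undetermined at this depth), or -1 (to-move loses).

value(12, X) = -1

ply 1, X at 12 | -1=-1→11*; -2=-1→10; -3=-1→9
ply 2, O at 11 | -1=-1→10; -2=-1→9; -3=+1→8*
ply 3, X at 8 | -1=-1→7*; -2=-1→6; -3=-1→5
ply 4, O at 7 | -1=-1→6; -2=-1→5; -3=+1→4*
ply 5, X at 4 | -1=-1→3*; -2=-1→2; -3=-1→1
ply 6, O at 3 | -1=-1→2; -2=-1→1; -3=+1→0*
ply 7: 0 is terminal -1 (X); from 12 depth 12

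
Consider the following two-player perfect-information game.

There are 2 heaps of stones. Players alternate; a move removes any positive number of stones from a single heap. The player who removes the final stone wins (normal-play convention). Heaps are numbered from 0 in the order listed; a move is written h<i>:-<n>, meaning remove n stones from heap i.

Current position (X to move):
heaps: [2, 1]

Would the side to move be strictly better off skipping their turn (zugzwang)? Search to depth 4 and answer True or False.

zugzwang((2,1), X) = False

[(2,1)] X move#1: h0:-1:+1/(1,1)*, h0:-2:-1/(0,1), h1:-1:-1/(2,0)
[(1,1)] O move#2: h0:-1:-1/(0,1)*, h1:-1:-1/(1,0)
[(0,1)] X move#3: h1:-1:+1/(0,0)*
[(0,0)] end (terminal -1, O#4); searched (2,1) to 4
suppose X passes — search the same position with O to move:
pass> [(2,1)] O move#1: h0:-1:+1/(1,1)*, h0:-2:-1/(0,1), h1:-1:-1/(2,0)
pass> [(1,1)] X move#2: h0:-1:-1/(0,1)*, h1:-1:-1/(1,0)
pass> [(0,1)] O move#3: h1:-1:+1/(0,0)*
pass> [(0,0)] end (terminal -1, X#4); searched (2,1) to 4
for X: play +1, pass -1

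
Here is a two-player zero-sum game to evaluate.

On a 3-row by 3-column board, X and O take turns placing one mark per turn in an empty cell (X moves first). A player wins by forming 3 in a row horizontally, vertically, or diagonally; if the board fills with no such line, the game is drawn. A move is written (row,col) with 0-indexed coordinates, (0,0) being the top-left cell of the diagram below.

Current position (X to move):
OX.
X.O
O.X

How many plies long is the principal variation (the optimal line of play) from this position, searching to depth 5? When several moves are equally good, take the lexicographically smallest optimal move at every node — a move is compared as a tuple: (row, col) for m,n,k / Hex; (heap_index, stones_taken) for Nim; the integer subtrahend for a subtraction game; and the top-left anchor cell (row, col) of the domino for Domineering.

PV length from [OX./X.O/O.X]: 3 plies

p1 X@[OX./X.O/O.X]: (0,2)[OXX/X.O/O.X]+0* (1,1)[OX./XXO/O.X]+0 (2,1)[OX./X.O/OXX]+0
p2 O@[OXX/X.O/O.X]: (1,1)[OXX/XOO/O.X]+0* (2,1)[OXX/X.O/OOX]+0
p3 X@[OXX/XOO/O.X]: (2,1)[OXX/XOO/OXX]+0*
p4 O@[OXX/XOO/OXX] terminal +0; root [OX./X.O/O.X] d5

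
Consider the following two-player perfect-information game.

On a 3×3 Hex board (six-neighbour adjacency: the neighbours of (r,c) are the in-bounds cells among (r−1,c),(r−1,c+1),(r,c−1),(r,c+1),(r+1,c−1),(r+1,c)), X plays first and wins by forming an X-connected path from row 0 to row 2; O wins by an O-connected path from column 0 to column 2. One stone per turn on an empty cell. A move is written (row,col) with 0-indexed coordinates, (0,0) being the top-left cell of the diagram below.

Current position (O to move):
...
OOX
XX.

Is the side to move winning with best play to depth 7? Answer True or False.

ply 1, O at .../OOX/XX. | (0,0)=-1→O../OOX/XX.; (0,1)=-1→.O./OOX/XX.; (0,2)=+1→..O/OOX/XX.*; (2,2)=-1→.../OOX/XXO
ply 2: ..O/OOX/XX. is terminal -1 (X); from .../OOX/XX. depth 7

O winning at [.../OOX/XX.]: True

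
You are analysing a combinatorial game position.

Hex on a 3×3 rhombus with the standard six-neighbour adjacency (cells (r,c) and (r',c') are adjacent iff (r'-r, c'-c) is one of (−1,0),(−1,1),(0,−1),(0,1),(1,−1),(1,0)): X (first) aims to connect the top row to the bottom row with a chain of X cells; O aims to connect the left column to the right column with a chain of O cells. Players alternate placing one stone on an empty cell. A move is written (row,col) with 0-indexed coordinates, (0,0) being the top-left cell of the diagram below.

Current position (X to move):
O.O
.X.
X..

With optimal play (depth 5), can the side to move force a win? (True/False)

[O.O/.X./X..] X move#1: (0,1):+1/OXO/.X./X..*, (1,0):-1/O.O/XX./X.., (1,2):-1/O.O/.XX/X.., (2,1):-1/O.O/.X./XX., (2,2):-1/O.O/.X./X.X
[OXO/.X./X..] end (terminal -1, O#2); searched O.O/.X./X.. to 5

X winning at [O.O/.X./X..]: True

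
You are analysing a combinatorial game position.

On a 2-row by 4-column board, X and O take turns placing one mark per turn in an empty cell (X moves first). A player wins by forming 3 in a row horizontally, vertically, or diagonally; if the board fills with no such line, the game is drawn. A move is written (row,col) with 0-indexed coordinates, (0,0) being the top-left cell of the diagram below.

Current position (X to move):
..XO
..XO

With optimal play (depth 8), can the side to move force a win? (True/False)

[..XO/..XO] X move#1: (0,0):+0/X.XO/..XO*, (0,1):+0/.XXO/..XO, (1,0):+0/..XO/X.XO, (1,1):+0/..XO/.XXO
[X.XO/..XO] O move#2: (0,1):+0/XOXO/..XO*, (1,0):-1/X.XO/O.XO, (1,1):-1/X.XO/.OXO
[XOXO/..XO] X move#3: (1,0):+0/XOXO/X.XO*, (1,1):+0/XOXO/.XXO
[XOXO/X.XO] O move#4: (1,1):+0/XOXO/XOXO*
[XOXO/XOXO] end (terminal +0, X#5); searched ..XO/..XO to 8

X winning at [..XO/..XO]: False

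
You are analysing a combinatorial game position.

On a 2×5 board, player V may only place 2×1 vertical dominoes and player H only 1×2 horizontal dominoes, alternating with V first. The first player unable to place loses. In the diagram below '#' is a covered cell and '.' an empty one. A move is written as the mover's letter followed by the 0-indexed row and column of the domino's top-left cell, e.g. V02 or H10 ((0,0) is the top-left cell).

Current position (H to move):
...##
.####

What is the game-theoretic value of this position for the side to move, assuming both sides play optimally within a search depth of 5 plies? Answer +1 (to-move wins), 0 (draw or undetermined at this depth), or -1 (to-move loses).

value(...##/.####, H) = +1

p1 H@[...##/.####]: H00[##.##/.####]+1* H01[.####/.####]-1
p2 V@[##.##/.####] terminal -1; root [...##/.####] d5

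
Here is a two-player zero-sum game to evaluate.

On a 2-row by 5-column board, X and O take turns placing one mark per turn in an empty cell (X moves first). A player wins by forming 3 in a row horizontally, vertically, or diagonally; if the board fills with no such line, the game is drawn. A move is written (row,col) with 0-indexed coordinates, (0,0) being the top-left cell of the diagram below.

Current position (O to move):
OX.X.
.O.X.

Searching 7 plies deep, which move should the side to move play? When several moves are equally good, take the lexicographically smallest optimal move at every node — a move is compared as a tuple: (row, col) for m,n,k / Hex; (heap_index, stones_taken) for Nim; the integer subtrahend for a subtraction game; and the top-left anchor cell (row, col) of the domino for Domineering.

[OX.X./.O.X.] O move#1: (0,2):+0/OXOX./.O.X.*, (0,4):-1/OX.XO/.O.X., (1,0):-1/OX.X./OO.X., (1,2):-1/OX.X./.OOX., (1,4):-1/OX.X./.O.XO
[OXOX./.O.X.] X move#2: (0,4):+0/OXOXX/.O.X.*, (1,0):+0/OXOX./XO.X., (1,2):+0/OXOX./.OXX., (1,4):+0/OXOX./.O.XX
[OXOXX/.O.X.] O move#3: (1,0):+0/OXOXX/OO.X.*, (1,2):+0/OXOXX/.OOX., (1,4):+0/OXOXX/.O.XO
[OXOXX/OO.X.] X move#4: (1,2):+0/OXOXX/OOXX.*, (1,4):-1/OXOXX/OO.XX
[OXOXX/OOXX.] O move#5: (1,4):+0/OXOXX/OOXXO*
[OXOXX/OOXXO] end (terminal +0, X#6); searched OX.X./.O.X. to 7

O's best at [OX.X./.O.X.]: (0,2)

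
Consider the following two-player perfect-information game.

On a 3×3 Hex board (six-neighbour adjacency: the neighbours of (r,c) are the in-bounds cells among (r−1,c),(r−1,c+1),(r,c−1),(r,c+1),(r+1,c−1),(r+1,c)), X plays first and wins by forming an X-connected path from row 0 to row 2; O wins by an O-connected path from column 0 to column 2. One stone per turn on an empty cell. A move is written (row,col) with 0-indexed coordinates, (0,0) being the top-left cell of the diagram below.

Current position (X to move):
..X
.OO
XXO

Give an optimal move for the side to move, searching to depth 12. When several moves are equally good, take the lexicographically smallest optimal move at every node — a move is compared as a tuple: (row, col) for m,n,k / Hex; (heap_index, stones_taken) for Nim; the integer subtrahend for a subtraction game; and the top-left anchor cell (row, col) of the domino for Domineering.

X's best at [..X/.OO/XXO]: (1,0)

ply 1, X at ..X/.OO/XXO | (0,0)=-1→X.X/.OO/XXO; (0,1)=-1→.XX/.OO/XXO; (1,0)=+1→..X/XOO/XXO*
ply 2, O at ..X/XOO/XXO | (0,0)=-1→O.X/XOO/XXO*; (0,1)=-1→.OX/XOO/XXO
ply 3, X at O.X/XOO/XXO | (0,1)=+1→OXX/XOO/XXO*
ply 4: OXX/XOO/XXO is terminal -1 (O); from ..X/.OO/XXO depth 12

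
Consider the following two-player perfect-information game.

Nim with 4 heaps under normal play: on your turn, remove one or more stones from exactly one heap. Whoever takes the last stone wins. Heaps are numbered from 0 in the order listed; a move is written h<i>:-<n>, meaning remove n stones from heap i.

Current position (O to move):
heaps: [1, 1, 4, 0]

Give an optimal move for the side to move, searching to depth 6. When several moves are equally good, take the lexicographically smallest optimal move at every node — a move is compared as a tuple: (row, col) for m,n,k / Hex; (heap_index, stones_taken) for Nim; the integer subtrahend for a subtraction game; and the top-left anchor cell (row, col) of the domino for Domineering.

ply 1, O at (1,1,4,0) | h0:-1=-1→(0,1,4,0); h1:-1=-1→(1,0,4,0); h2:-1=-1→(1,1,3,0); h2:-2=-1→(1,1,2,0); h2:-3=-1→(1,1,1,0); h2:-4=+1→(1,1,0,0)*
ply 2, X at (1,1,0,0) | h0:-1=-1→(0,1,0,0)*; h1:-1=-1→(1,0,0,0)
ply 3, O at (0,1,0,0) | h1:-1=+1→(0,0,0,0)*
ply 4: (0,0,0,0) is terminal -1 (X); from (1,1,4,0) depth 6

O's best at [(1,1,4,0)]: h2:-4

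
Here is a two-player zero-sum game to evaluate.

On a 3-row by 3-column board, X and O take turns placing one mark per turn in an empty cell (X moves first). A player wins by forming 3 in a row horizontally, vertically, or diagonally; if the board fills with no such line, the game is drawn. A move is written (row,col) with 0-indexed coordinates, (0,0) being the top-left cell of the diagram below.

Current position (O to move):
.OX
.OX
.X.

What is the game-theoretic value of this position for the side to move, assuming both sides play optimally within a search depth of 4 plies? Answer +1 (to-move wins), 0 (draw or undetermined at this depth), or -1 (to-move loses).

value(.OX/.OX/.X., O) = 0

ply 1, O at .OX/.OX/.X. | (0,0)=-1→OOX/.OX/.X.; (1,0)=-1→.OX/OOX/.X.; (2,0)=-1→.OX/.OX/OX.; (2,2)=+0→.OX/.OX/.XO*
ply 2, X at .OX/.OX/.XO | (0,0)=+0→XOX/.OX/.XO*; (1,0)=-1→.OX/XOX/.XO; (2,0)=-1→.OX/.OX/XXO
ply 3, O at XOX/.OX/.XO | (1,0)=+0→XOX/OOX/.XO*; (2,0)=+0→XOX/.OX/OXO
ply 4, X at XOX/OOX/.XO | (2,0)=+0→XOX/OOX/XXO*
ply 5: XOX/OOX/XXO is terminal +0 (O); from .OX/.OX/.X. depth 4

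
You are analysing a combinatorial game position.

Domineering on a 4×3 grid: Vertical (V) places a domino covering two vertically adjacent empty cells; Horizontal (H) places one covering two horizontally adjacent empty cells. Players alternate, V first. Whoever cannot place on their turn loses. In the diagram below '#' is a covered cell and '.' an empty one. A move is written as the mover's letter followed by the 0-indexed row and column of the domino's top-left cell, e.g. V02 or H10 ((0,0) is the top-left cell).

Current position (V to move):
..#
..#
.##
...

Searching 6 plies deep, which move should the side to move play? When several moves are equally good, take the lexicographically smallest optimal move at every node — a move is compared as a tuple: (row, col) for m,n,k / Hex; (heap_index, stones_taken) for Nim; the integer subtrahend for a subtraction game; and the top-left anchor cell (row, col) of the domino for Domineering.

ply 1, V at ..#/..#/.##/... | V00=+1→#.#/#.#/.##/...*; V01=+1→.##/.##/.##/...; V10=-1→..#/#.#/###/...; V20=-1→..#/..#/###/#..
ply 2, H at #.#/#.#/.##/... | H30=-1→#.#/#.#/.##/##.*; H31=-1→#.#/#.#/.##/.##
ply 3, V at #.#/#.#/.##/##. | V01=+1→###/###/.##/##.*
ply 4: ###/###/.##/##. is terminal -1 (H); from ..#/..#/.##/... depth 6

V's best at [..#/..#/.##/...]: V00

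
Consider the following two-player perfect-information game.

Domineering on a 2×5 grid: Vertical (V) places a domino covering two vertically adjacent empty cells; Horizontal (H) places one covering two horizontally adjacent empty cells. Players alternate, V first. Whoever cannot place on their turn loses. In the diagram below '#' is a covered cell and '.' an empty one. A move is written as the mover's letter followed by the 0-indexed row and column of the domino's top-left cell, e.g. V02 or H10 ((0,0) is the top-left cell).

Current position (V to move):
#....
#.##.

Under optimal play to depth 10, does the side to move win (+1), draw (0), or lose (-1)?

value(#..../#.##., V) = -1

[#..../#.##.] V move#1: V01:-1/##.../####.*, V04:-1/#...#/#.###
[##.../####.] H move#2: H02:-1/####./####., H03:+1/##.##/####.*
[##.##/####.] end (terminal -1, V#3); searched #..../#.##. to 10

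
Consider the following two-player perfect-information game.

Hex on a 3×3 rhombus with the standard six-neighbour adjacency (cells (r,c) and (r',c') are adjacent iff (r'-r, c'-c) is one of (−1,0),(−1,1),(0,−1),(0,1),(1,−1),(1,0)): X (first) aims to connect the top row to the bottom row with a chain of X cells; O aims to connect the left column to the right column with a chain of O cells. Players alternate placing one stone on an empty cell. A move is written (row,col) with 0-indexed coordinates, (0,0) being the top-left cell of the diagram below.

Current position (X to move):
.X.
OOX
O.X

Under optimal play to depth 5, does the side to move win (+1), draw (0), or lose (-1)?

[.X./OOX/O.X] X move#1: (0,0):-1/XX./OOX/O.X, (0,2):+1/.XX/OOX/O.X*, (2,1):-1/.X./OOX/OXX
[.XX/OOX/O.X] end (terminal -1, O#2); searched .X./OOX/O.X to 5

value(.X./OOX/O.X, X) = +1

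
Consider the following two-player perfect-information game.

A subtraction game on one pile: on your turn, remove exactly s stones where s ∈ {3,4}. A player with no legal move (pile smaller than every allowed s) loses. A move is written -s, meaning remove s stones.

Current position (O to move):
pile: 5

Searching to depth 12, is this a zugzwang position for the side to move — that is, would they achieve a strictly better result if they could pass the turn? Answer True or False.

zugzwang(5, O) = False

ply 1, O at 5 | -3=+1→2*; -4=+1→1
ply 2: 2 is terminal -1 (X); from 5 depth 12
if O skipped the turn, X would face:
~ ply 1, X at 5 | -3=+1→2*; -4=+1→1
~ ply 2: 2 is terminal -1 (O); from 5 depth 12
compare (O): move=+1 vs pass=-1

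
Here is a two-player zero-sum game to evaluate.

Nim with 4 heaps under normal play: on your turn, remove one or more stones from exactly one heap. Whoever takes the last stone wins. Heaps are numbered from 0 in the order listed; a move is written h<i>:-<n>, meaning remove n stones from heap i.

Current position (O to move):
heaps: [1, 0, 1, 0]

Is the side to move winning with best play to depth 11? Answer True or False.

p1 O@[(1,0,1,0)]: h0:-1[(0,0,1,0)]-1* h2:-1[(1,0,0,0)]-1
p2 X@[(0,0,1,0)]: h2:-1[(0,0,0,0)]+1*
p3 O@[(0,0,0,0)] terminal -1; root [(1,0,1,0)] d11

O winning at [(1,0,1,0)]: False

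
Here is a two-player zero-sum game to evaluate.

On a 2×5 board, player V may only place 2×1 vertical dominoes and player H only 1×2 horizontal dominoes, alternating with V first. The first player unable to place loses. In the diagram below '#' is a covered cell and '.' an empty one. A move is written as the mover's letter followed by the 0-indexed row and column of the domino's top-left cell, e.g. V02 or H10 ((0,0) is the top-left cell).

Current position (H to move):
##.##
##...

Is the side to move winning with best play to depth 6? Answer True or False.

p1 H@[##.##/##...]: H12[##.##/####.]+1* H13[##.##/##.##]-1
p2 V@[##.##/####.] terminal -1; root [##.##/##...] d6

H winning at [##.##/##...]: True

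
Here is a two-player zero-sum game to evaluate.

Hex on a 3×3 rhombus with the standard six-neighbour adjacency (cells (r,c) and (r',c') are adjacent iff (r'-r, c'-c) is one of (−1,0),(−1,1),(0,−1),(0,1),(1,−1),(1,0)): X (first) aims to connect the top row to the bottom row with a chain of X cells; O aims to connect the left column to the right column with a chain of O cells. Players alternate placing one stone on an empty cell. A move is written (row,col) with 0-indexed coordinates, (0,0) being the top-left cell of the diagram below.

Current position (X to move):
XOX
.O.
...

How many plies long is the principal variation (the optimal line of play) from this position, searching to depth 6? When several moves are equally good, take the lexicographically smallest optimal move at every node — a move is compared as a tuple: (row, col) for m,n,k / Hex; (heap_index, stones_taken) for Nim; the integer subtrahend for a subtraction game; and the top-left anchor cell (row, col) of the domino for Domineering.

PV length from [XOX/.O./...]: 3 plies

p1 X@[XOX/.O./...]: (1,0)[XOX/XO./...]+1* (1,2)[XOX/.OX/...]+1 (2,0)[XOX/.O./X..]+1 (2,1)[XOX/.O./.X.]-1 (2,2)[XOX/.O./..X]-1
p2 O@[XOX/XO./...]: (1,2)[XOX/XOO/...]-1* (2,0)[XOX/XO./O..]-1 (2,1)[XOX/XO./.O.]-1 (2,2)[XOX/XO./..O]-1
p3 X@[XOX/XOO/...]: (2,0)[XOX/XOO/X..]+1* (2,1)[XOX/XOO/.X.]-1 (2,2)[XOX/XOO/..X]-1
p4 O@[XOX/XOO/X..] terminal -1; root [XOX/.O./...] d6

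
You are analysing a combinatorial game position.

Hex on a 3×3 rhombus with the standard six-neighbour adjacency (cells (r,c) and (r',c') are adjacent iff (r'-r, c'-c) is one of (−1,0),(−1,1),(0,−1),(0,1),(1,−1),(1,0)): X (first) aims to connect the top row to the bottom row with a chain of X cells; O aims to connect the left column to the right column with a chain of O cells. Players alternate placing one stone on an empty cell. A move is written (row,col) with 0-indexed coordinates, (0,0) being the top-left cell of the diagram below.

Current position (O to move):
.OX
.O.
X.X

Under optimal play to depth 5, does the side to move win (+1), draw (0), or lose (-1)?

ply 1, O at .OX/.O./X.X | (0,0)=-1→OOX/.O./X.X; (1,0)=-1→.OX/OO./X.X; (1,2)=+1→.OX/.OO/X.X*; (2,1)=-1→.OX/.O./XOX
ply 2, X at .OX/.OO/X.X | (0,0)=-1→XOX/.OO/X.X*; (1,0)=-1→.OX/XOO/X.X; (2,1)=-1→.OX/.OO/XXX
ply 3, O at XOX/.OO/X.X | (1,0)=+1→XOX/OOO/X.X*; (2,1)=-1→XOX/.OO/XOX
ply 4: XOX/OOO/X.X is terminal -1 (X); from .OX/.O./X.X depth 5

value(.OX/.O./X.X, O) = +1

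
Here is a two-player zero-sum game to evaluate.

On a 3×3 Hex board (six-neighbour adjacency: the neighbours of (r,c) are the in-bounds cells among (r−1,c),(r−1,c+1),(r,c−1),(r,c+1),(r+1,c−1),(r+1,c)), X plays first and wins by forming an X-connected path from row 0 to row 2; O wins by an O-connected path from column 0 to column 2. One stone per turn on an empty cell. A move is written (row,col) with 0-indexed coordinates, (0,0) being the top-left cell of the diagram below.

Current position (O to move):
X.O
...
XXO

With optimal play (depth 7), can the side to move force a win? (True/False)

[X.O/.../XXO] O move#1: (0,1):-1/XOO/.../XXO, (1,0):+1/X.O/O../XXO*, (1,1):-1/X.O/.O./XXO, (1,2):-1/X.O/..O/XXO
[X.O/O../XXO] X move#2: (0,1):-1/XXO/O../XXO*, (1,1):-1/X.O/OX./XXO, (1,2):-1/X.O/O.X/XXO
[XXO/O../XXO] O move#3: (1,1):+1/XXO/OO./XXO*, (1,2):-1/XXO/O.O/XXO
[XXO/OO./XXO] end (terminal -1, X#4); searched X.O/.../XXO to 7

O winning at [X.O/.../XXO]: True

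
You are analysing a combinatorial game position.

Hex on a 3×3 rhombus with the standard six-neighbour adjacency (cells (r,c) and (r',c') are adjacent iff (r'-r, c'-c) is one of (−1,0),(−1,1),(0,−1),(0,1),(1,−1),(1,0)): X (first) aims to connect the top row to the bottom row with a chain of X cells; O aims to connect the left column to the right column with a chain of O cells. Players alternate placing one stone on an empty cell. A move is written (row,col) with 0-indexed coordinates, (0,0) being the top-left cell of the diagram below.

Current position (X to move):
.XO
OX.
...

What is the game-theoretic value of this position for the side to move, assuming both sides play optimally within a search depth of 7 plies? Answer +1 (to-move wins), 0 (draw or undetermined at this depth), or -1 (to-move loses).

p1 X@[.XO/OX./...]: (0,0)[XXO/OX./...]+1* (1,2)[.XO/OXX/...]+1 (2,0)[.XO/OX./X..]+1 (2,1)[.XO/OX./.X.]+1 (2,2)[.XO/OX./..X]+1
p2 O@[XXO/OX./...]: (1,2)[XXO/OXO/...]-1* (2,0)[XXO/OX./O..]-1 (2,1)[XXO/OX./.O.]-1 (2,2)[XXO/OX./..O]-1
p3 X@[XXO/OXO/...]: (2,0)[XXO/OXO/X..]+1* (2,1)[XXO/OXO/.X.]+1 (2,2)[XXO/OXO/..X]+1
p4 O@[XXO/OXO/X..] terminal -1; root [.XO/OX./...] d7

value(.XO/OX./..., X) = +1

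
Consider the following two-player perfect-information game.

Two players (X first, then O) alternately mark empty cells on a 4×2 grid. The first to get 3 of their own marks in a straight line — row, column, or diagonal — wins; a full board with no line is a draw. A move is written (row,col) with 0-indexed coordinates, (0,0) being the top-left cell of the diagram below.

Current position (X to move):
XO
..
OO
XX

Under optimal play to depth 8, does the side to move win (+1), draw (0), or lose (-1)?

value(XO/../OO/XX, X) = 0

[XO/../OO/XX] X move#1: (1,0):-1/XO/X./OO/XX, (1,1):+0/XO/.X/OO/XX*
[XO/.X/OO/XX] O move#2: (1,0):+0/XO/OX/OO/XX*
[XO/OX/OO/XX] end (terminal +0, X#3); searched XO/../OO/XX to 8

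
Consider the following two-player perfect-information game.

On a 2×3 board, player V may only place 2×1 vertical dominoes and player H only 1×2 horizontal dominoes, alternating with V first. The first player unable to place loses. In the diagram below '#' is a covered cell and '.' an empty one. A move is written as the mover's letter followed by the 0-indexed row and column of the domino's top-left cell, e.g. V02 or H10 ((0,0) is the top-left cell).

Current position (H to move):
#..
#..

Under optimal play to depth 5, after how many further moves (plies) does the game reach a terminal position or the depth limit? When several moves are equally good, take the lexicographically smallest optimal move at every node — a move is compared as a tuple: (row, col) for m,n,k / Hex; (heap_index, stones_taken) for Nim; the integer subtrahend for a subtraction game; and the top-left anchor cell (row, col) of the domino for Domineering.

ply 1, H at #../#.. | H01=+1→###/#..*; H11=+1→#../###
ply 2: ###/#.. is terminal -1 (V); from #../#.. depth 5

PV length from [#../#..]: 1 ply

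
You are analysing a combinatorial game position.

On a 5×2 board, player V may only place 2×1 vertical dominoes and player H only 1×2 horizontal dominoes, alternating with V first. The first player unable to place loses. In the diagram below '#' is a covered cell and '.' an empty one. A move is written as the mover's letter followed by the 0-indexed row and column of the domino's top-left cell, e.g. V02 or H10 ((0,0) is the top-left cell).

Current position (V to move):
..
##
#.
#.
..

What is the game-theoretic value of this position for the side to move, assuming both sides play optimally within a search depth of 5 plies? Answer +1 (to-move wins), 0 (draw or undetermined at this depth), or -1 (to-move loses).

[../##/#./#./..] V move#1: V21:-1/../##/##/##/..*, V31:-1/../##/#./##/.#
[../##/##/##/..] H move#2: H00:+1/##/##/##/##/..*, H40:+1/../##/##/##/##
[##/##/##/##/..] end (terminal -1, V#3); searched ../##/#./#./.. to 5

value(../##/#./#./.., V) = -1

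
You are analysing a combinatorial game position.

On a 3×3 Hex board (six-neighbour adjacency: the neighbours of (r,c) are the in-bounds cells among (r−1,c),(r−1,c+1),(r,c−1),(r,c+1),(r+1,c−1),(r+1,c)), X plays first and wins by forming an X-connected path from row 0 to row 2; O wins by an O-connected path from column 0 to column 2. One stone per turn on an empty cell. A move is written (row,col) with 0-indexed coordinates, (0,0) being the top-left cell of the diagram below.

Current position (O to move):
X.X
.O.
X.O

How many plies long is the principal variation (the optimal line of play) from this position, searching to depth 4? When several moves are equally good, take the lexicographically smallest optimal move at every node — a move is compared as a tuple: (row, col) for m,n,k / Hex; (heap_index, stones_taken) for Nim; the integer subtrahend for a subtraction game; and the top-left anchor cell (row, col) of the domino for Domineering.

PV length from [X.X/.O./X.O]: 3 plies

ply 1, O at X.X/.O./X.O | (0,1)=-1→XOX/.O./X.O; (1,0)=+1→X.X/OO./X.O*; (1,2)=-1→X.X/.OO/X.O; (2,1)=-1→X.X/.O./XOO
ply 2, X at X.X/OO./X.O | (0,1)=-1→XXX/OO./X.O*; (1,2)=-1→X.X/OOX/X.O; (2,1)=-1→X.X/OO./XXO
ply 3, O at XXX/OO./X.O | (1,2)=+1→XXX/OOO/X.O*; (2,1)=+1→XXX/OO./XOO
ply 4: XXX/OOO/X.O is terminal -1 (X); from X.X/.O./X.O depth 4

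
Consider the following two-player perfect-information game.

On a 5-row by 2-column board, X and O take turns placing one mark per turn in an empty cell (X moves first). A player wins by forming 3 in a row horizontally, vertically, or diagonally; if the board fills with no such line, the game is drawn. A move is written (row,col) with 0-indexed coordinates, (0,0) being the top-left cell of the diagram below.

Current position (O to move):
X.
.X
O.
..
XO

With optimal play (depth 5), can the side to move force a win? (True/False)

O winning at [X./.X/O./../XO]: False

ply 1, O at X./.X/O./../XO | (0,1)=+0→XO/.X/O./../XO*; (1,0)=+0→X./OX/O./../XO; (2,1)=+0→X./.X/OO/../XO; (3,0)=+0→X./.X/O./O./XO; (3,1)=+0→X./.X/O./.O/XO
ply 2, X at XO/.X/O./../XO | (1,0)=+0→XO/XX/O./../XO*; (2,1)=+0→XO/.X/OX/../XO; (3,0)=+0→XO/.X/O./X./XO; (3,1)=+0→XO/.X/O./.X/XO
ply 3, O at XO/XX/O./../XO | (2,1)=+0→XO/XX/OO/../XO*; (3,0)=+0→XO/XX/O./O./XO; (3,1)=+0→XO/XX/O./.O/XO
ply 4, X at XO/XX/OO/../XO | (3,0)=-1→XO/XX/OO/X./XO; (3,1)=+0→XO/XX/OO/.X/XO*
ply 5, O at XO/XX/OO/.X/XO | (3,0)=+0→XO/XX/OO/OX/XO*
ply 6: XO/XX/OO/OX/XO is terminal +0 (X); from X./.X/O./../XO depth 5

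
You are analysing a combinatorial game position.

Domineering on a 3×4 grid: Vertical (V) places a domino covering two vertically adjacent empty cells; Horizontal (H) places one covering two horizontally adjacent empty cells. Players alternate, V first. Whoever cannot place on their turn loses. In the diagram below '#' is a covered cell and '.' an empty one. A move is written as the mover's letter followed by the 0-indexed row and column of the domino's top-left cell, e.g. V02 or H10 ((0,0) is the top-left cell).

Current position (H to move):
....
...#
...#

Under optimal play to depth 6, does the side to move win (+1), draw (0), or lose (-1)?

[..../...#/...#] H move#1: H00:-1/##../...#/...#, H01:-1/.##./...#/...#, H02:-1/..##/...#/...#, H10:+1/..../##.#/...#*, H11:+1/..../.###/...#, H20:-1/..../...#/##.#, H21:-1/..../...#/.###
[..../##.#/...#] V move#2: V02:-1/..#./####/...#*, V12:-1/..../####/..##
[..#./####/...#] H move#3: H00:+1/###./####/...#*, H20:+1/..#./####/##.#, H21:+1/..#./####/.###
[###./####/...#] end (terminal -1, V#4); searched ..../...#/...# to 6

value(..../...#/...#, H) = +1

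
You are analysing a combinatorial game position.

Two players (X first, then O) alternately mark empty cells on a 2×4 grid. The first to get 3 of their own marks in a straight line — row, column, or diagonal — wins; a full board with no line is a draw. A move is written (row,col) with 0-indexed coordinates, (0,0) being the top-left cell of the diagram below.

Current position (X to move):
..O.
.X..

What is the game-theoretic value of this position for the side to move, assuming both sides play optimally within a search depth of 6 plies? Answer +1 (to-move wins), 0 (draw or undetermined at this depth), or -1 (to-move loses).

value(..O./.X.., X) = +1

[..O./.X..] X move#1: (0,0):+0/X.O./.X.., (0,1):+0/.XO./.X.., (0,3):+0/..OX/.X.., (1,0):+0/..O./XX.., (1,2):+1/..O./.XX.*, (1,3):+0/..O./.X.X
[..O./.XX.] O move#2: (0,0):-1/O.O./.XX.*, (0,1):-1/.OO./.XX., (0,3):-1/..OO/.XX., (1,0):-1/..O./OXX., (1,3):-1/..O./.XXO
[O.O./.XX.] X move#3: (0,1):+1/OXO./.XX.*, (0,3):-1/O.OX/.XX., (1,0):+1/O.O./XXX., (1,3):+1/O.O./.XXX
[OXO./.XX.] O move#4: (0,3):-1/OXOO/.XX.*, (1,0):-1/OXO./OXX., (1,3):-1/OXO./.XXO
[OXOO/.XX.] X move#5: (1,0):+1/OXOO/XXX.*, (1,3):+1/OXOO/.XXX
[OXOO/XXX.] end (terminal -1, O#6); searched ..O./.X.. to 6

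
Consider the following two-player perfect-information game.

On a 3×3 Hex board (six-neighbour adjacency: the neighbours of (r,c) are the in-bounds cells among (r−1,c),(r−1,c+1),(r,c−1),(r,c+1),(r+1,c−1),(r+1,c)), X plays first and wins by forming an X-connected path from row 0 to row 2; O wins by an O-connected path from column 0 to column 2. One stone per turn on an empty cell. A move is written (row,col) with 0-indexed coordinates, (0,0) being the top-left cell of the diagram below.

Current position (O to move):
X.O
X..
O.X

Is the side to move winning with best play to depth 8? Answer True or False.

ply 1, O at X.O/X../O.X | (0,1)=-1→XOO/X../O.X; (1,1)=+1→X.O/XO./O.X*; (1,2)=+1→X.O/X.O/O.X; (2,1)=+1→X.O/X../OOX
ply 2: X.O/XO./O.X is terminal -1 (X); from X.O/X../O.X depth 8

O winning at [X.O/X../O.X]: True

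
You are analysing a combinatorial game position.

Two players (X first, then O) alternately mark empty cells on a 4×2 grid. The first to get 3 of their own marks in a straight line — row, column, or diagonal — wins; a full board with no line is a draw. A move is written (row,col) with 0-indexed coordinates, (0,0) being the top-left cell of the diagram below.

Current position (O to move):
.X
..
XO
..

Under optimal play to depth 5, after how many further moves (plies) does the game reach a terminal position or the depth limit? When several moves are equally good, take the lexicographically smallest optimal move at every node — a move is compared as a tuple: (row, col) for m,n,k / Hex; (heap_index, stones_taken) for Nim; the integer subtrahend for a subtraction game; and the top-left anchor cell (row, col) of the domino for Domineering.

ply 1, O at .X/../XO/.. | (0,0)=+0→OX/../XO/..*; (1,0)=+0→.X/O./XO/..; (1,1)=+0→.X/.O/XO/..; (3,0)=+0→.X/../XO/O.; (3,1)=+0→.X/../XO/.O
ply 2, X at OX/../XO/.. | (1,0)=+0→OX/X./XO/..*; (1,1)=+0→OX/.X/XO/..; (3,0)=+0→OX/../XO/X.; (3,1)=+0→OX/../XO/.X
ply 3, O at OX/X./XO/.. | (1,1)=-1→OX/XO/XO/..; (3,0)=+0→OX/X./XO/O.*; (3,1)=-1→OX/X./XO/.O
ply 4, X at OX/X./XO/O. | (1,1)=+0→OX/XX/XO/O.*; (3,1)=+0→OX/X./XO/OX
ply 5, O at OX/XX/XO/O. | (3,1)=+0→OX/XX/XO/OO*
ply 6: OX/XX/XO/OO is terminal +0 (X); from .X/../XO/.. depth 5

PV length from [.X/../XO/..]: 5 plies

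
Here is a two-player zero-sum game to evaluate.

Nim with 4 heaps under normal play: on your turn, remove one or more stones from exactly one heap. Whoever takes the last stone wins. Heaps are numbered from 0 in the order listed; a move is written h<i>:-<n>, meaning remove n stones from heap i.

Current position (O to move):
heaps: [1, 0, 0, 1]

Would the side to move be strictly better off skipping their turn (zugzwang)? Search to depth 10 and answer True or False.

zugzwang((1,0,0,1), O) = True

p1 O@[(1,0,0,1)]: h0:-1[(0,0,0,1)]-1* h3:-1[(1,0,0,0)]-1
p2 X@[(0,0,0,1)]: h3:-1[(0,0,0,0)]+1*
p3 O@[(0,0,0,0)] terminal -1; root [(1,0,0,1)] d10
if O skipped the turn, X would face:
~ p1 X@[(1,0,0,1)]: h0:-1[(0,0,0,1)]-1* h3:-1[(1,0,0,0)]-1
~ p2 O@[(0,0,0,1)]: h3:-1[(0,0,0,0)]+1*
~ p3 X@[(0,0,0,0)] terminal -1; root [(1,0,0,1)] d10
compare (O): move=-1 vs pass=+1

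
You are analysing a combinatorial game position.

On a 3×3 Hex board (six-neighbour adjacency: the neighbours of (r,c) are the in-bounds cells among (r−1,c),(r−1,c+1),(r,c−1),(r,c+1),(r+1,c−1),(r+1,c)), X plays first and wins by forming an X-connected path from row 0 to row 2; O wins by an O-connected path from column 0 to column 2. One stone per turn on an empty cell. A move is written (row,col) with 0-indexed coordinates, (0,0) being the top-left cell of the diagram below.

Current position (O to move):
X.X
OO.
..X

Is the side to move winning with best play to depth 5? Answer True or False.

O winning at [X.X/OO./..X]: True

p1 O@[X.X/OO./..X]: (0,1)[XOX/OO./..X]-1 (1,2)[X.X/OOO/..X]+1* (2,0)[X.X/OO./O.X]-1 (2,1)[X.X/OO./.OX]-1
p2 X@[X.X/OOO/..X] terminal -1; root [X.X/OO./..X] d5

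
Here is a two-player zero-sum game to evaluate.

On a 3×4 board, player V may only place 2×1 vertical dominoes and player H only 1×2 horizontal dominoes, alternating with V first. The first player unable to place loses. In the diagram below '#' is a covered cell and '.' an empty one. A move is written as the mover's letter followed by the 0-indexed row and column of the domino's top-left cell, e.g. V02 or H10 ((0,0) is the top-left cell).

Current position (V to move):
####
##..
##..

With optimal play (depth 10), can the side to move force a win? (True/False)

V winning at [####/##../##..]: True

[####/##../##..] V move#1: V12:+1/####/###./###.*, V13:+1/####/##.#/##.#
[####/###./###.] end (terminal -1, H#2); searched ####/##../##.. to 10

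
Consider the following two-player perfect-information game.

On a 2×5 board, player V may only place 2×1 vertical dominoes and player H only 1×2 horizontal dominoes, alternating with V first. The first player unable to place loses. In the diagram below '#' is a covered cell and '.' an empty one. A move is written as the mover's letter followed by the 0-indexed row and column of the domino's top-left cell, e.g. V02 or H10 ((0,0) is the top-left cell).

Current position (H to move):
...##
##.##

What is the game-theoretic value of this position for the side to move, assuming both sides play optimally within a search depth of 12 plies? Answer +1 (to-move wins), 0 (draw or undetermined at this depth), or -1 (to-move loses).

value(...##/##.##, H) = +1

p1 H@[...##/##.##]: H00[##.##/##.##]-1 H01[.####/##.##]+1*
p2 V@[.####/##.##] terminal -1; root [...##/##.##] d12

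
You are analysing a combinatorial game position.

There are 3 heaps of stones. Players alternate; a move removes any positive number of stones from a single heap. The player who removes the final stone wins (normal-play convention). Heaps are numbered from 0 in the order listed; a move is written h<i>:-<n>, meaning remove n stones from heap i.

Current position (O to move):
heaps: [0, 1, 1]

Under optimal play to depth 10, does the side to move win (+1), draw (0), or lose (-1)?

value((0,1,1), O) = -1

ply 1, O at (0,1,1) | h1:-1=-1→(0,0,1)*; h2:-1=-1→(0,1,0)
ply 2, X at (0,0,1) | h2:-1=+1→(0,0,0)*
ply 3: (0,0,0) is terminal -1 (O); from (0,1,1) depth 10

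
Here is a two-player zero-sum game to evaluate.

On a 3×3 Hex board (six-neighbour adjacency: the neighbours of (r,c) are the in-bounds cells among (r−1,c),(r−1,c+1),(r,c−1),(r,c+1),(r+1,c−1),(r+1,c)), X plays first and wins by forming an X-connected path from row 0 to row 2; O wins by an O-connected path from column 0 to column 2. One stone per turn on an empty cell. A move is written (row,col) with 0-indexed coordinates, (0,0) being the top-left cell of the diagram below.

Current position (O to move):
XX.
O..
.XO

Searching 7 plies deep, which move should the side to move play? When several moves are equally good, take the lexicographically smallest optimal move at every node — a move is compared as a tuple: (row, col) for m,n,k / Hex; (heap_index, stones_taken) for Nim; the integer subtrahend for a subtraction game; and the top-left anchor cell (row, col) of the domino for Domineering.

O's best at [XX./O../.XO]: (1,1)

[XX./O../.XO] O move#1: (0,2):-1/XXO/O../.XO, (1,1):+1/XX./OO./.XO*, (1,2):-1/XX./O.O/.XO, (2,0):-1/XX./O../OXO
[XX./OO./.XO] X move#2: (0,2):-1/XXX/OO./.XO*, (1,2):-1/XX./OOX/.XO, (2,0):-1/XX./OO./XXO
[XXX/OO./.XO] O move#3: (1,2):+1/XXX/OOO/.XO*, (2,0):-1/XXX/OO./OXO
[XXX/OOO/.XO] end (terminal -1, X#4); searched XX./O../.XO to 7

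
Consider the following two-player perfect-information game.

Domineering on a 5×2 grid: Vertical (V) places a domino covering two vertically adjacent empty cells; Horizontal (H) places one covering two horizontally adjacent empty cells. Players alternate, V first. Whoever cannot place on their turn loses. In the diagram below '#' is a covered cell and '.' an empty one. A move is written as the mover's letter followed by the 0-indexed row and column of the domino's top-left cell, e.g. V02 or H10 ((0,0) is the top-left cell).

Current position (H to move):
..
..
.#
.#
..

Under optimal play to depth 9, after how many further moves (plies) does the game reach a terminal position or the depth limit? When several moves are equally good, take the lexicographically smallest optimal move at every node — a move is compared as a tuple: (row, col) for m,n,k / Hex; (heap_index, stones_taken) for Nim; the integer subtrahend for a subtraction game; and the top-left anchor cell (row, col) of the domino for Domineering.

[../../.#/.#/..] H move#1: H00:+1/##/../.#/.#/..*, H10:+1/../##/.#/.#/.., H40:-1/../../.#/.#/##
[##/../.#/.#/..] V move#2: V10:-1/##/#./##/.#/..*, V20:-1/##/../##/##/.., V30:-1/##/../.#/##/#.
[##/#./##/.#/..] H move#3: H40:+1/##/#./##/.#/##*
[##/#./##/.#/##] end (terminal -1, V#4); searched ../../.#/.#/.. to 9

PV length from [../../.#/.#/..]: 3 plies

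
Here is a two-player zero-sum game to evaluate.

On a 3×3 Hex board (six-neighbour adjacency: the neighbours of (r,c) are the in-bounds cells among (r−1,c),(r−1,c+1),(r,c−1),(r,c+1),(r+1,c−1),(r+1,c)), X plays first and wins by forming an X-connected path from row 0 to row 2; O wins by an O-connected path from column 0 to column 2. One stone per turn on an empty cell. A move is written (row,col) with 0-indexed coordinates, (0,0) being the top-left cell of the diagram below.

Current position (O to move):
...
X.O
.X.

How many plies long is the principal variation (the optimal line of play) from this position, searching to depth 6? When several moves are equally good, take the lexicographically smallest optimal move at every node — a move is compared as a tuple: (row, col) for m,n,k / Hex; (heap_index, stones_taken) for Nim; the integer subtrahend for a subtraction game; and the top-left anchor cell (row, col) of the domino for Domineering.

PV length from [.../X.O/.X.]: 4 plies

p1 O@[.../X.O/.X.]: (0,0)[O../X.O/.X.]-1* (0,1)[.O./X.O/.X.]-1 (0,2)[..O/X.O/.X.]-1 (1,1)[.../XOO/.X.]-1 (2,0)[.../X.O/OX.]-1 (2,2)[.../X.O/.XO]-1
p2 X@[O../X.O/.X.]: (0,1)[OX./X.O/.X.]+1* (0,2)[O.X/X.O/.X.]-1 (1,1)[O../XXO/.X.]+1 (2,0)[O../X.O/XX.]-1 (2,2)[O../X.O/.XX]-1
p3 O@[OX./X.O/.X.]: (0,2)[OXO/X.O/.X.]-1* (1,1)[OX./XOO/.X.]-1 (2,0)[OX./X.O/OX.]-1 (2,2)[OX./X.O/.XO]-1
p4 X@[OXO/X.O/.X.]: (1,1)[OXO/XXO/.X.]+1* (2,0)[OXO/X.O/XX.]+1 (2,2)[OXO/X.O/.XX]+1
p5 O@[OXO/XXO/.X.] terminal -1; root [.../X.O/.X.] d6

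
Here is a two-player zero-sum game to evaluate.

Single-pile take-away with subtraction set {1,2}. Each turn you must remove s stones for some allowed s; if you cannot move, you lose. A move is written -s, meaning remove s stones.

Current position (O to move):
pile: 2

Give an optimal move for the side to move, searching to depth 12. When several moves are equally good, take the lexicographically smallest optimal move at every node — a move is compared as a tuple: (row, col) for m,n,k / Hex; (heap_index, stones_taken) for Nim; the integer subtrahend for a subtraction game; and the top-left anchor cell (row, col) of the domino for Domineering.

ply 1, O at 2 | -1=-1→1; -2=+1→0*
ply 2: 0 is terminal -1 (X); from 2 depth 12

O's best at [2]: -2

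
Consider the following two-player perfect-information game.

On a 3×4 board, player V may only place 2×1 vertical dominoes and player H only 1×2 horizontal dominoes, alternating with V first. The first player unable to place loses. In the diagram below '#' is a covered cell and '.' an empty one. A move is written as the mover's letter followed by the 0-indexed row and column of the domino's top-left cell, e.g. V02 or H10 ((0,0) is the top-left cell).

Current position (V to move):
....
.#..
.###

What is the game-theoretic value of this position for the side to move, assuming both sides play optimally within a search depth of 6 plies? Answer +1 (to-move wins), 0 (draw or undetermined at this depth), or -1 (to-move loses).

value(..../.#../.###, V) = +1

ply 1, V at ..../.#../.### | V00=-1→#.../##../.###; V02=+1→..#./.##./.###*; V03=+1→...#/.#.#/.###; V10=-1→..../##../####
ply 2, H at ..#./.##./.### | H00=-1→###./.##./.###*
ply 3, V at ###./.##./.### | V03=+1→####/.###/.###*; V10=+1→###./###./####
ply 4: ####/.###/.### is terminal -1 (H); from ..../.#../.### depth 6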